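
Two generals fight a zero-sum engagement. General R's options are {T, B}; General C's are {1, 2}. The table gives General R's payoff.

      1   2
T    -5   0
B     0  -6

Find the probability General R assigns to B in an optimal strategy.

Row minima: T → -5, B → -6; maximin = -5.
Column maxima: 1 → 0, 2 → 0; minimax = 0.
-5 ≠ 0, so there is no saddle point; optimal play is mixed.
Let General R play T with probability p. Expected payoff against 1: (-5)p + 0(1−p) = −5p; against 2: 0p + (-6)(1−p) = 6p − 6.
Setting these equal: −5p = 6p − 6 ⇒ −11p = -6 ⇒ p = 6/11, and the value is (-5)·(6/11) = -30/11.
For General C: with q = P(1), equating T's and B's payoffs gives −5q = 6q − 6 ⇒ q = 6/11.

5/11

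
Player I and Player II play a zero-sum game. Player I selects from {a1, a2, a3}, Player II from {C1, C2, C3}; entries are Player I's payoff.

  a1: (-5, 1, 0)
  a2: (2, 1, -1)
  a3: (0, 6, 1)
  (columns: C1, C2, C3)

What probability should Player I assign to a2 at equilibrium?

Row minima: a1 → -5, a2 → -1, a3 → 0; maximin = 0.
Column maxima: C1 → 2, C2 → 6, C3 → 1; minimax = 1.
0 ≠ 1, so there is no saddle point; optimal play is mixed.
a1 is strictly dominated by a3, so Player I never plays it.
C2 is strictly dominated by C3 (it gives Player I strictly more in every row), so Player II never plays it.
On the remaining 2×2 (a2, a3 vs C1, C3):
Let Player I play a2 with probability p. Expected payoff against C1: 2p + 0(1−p) = 2p; against C3: (-1)p + 1(1−p) = −2p + 1.
Setting these equal: 2p = −2p + 1 ⇒ 4p = 1 ⇒ p = 1/4, and the value is (2)·(1/4) = 1/2.
For Player II: with q = P(C1), equating a2's and a3's payoffs gives 3q − 1 = −q + 1 ⇒ q = 1/2.

1/4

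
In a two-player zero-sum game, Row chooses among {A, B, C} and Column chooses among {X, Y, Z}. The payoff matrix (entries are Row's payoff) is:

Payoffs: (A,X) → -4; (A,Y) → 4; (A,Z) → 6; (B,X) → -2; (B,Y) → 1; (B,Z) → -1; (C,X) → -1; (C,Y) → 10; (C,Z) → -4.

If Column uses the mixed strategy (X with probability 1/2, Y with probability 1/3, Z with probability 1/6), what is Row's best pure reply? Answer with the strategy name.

Expected payoff of A: (1/2)·(-4) + (1/3)·4 + (1/6)·6 = 1/3.
Expected payoff of B: (1/2)·(-2) + (1/3)·1 + (1/6)·(-1) = -5/6.
Expected payoff of C: (1/2)·(-1) + (1/3)·10 + (1/6)·(-4) = 13/6.
The largest is 13/6, so Row's best response is C.

C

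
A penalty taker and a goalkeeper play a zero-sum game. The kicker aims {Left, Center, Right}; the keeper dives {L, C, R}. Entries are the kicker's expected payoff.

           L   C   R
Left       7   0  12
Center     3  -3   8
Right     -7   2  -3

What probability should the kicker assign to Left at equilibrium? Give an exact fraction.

9/16

Row minima: Left → 0, Center → -3, Right → -7; maximin = 0.
Column maxima: L → 7, C → 2, R → 12; minimax = 2.
0 ≠ 2, so there is no saddle point; optimal play is mixed.
Center is strictly dominated by Left, so the kicker never plays it.
R is strictly dominated by L (it gives the kicker strictly more in every row), so the keeper never plays it.
On the remaining 2×2 (Left, Right vs L, C):
Let the kicker play Left with probability p. Expected payoff against L: 7p + (-7)(1−p) = 14p − 7; against C: 0p + 2(1−p) = −2p + 2.
Setting these equal: 14p − 7 = −2p + 2 ⇒ 16p = 9 ⇒ p = 9/16, and the value is (14)·(9/16) − 7 = 7/8.
For the keeper: with q = P(L), equating Left's and Right's payoffs gives 7q = −9q + 2 ⇒ q = 1/8.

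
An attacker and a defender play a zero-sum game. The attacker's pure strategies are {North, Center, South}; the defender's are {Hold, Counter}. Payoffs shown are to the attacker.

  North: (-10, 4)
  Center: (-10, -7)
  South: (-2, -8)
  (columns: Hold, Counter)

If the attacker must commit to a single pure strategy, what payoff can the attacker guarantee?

-8

Row minima: North → -10, Center → -10, South → -8.
The best of these is -8.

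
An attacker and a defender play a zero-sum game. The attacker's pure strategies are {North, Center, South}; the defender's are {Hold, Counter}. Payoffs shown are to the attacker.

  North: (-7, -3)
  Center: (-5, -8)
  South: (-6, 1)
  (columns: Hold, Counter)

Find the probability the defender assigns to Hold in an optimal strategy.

9/10

Row minima: North → -7, Center → -8, South → -6; maximin = -6.
Column maxima: Hold → -5, Counter → 1; minimax = -5.
-6 ≠ -5, so there is no saddle point; optimal play is mixed.
North is strictly dominated by South, so the attacker never plays it.
On the remaining 2×2 (Center, South vs Hold, Counter):
Let the attacker play Center with probability p. Expected payoff against Hold: (-5)p + (-6)(1−p) = p − 6; against Counter: (-8)p + 1(1−p) = −9p + 1.
Setting these equal: p − 6 = −9p + 1 ⇒ 10p = 7 ⇒ p = 7/10, and the value is (1)·(7/10) − 6 = -53/10.
For the defender: with q = P(Hold), equating Center's and South's payoffs gives 3q − 8 = −7q + 1 ⇒ q = 9/10.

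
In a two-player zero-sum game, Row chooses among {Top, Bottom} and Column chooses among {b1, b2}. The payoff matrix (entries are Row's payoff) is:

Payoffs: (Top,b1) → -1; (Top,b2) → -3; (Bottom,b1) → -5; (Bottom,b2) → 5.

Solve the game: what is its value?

-5/3

Row minima: Top → -3, Bottom → -5; maximin = -3.
Column maxima: b1 → -1, b2 → 5; minimax = -1.
-3 ≠ -1, so there is no saddle point; optimal play is mixed.
Let Row play Top with probability p. Expected payoff against b1: (-1)p + (-5)(1−p) = 4p − 5; against b2: (-3)p + 5(1−p) = −8p + 5.
Setting these equal: 4p − 5 = −8p + 5 ⇒ 12p = 10 ⇒ p = 5/6, and the value is (4)·(5/6) − 5 = -5/3.
For Column: with q = P(b1), equating Top's and Bottom's payoffs gives 2q − 3 = −10q + 5 ⇒ q = 2/3.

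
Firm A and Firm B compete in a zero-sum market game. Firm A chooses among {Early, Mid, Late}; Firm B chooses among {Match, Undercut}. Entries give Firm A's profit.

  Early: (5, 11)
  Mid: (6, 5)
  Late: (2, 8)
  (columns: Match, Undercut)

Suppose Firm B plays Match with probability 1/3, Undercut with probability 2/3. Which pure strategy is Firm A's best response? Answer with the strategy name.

Expected payoff of Early: (1/3)·5 + (2/3)·11 = 9.
Expected payoff of Mid: (1/3)·6 + (2/3)·5 = 16/3.
Expected payoff of Late: (1/3)·2 + (2/3)·8 = 6.
The largest is 9, so Firm A's best response is Early.

Early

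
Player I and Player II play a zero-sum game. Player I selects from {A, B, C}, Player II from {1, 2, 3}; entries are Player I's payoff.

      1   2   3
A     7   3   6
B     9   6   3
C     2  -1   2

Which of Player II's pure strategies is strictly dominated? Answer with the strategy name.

1

2 holds Player I's payoff strictly below 1 in every row: 3 < 7, 6 < 9, -1 < 2.
So 1 is strictly dominated for Player II.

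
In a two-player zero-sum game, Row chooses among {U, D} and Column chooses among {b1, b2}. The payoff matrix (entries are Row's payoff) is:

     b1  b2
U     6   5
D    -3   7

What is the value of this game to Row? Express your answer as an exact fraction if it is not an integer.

Row minima: U → 5, D → -3; maximin = 5.
Column maxima: b1 → 6, b2 → 7; minimax = 6.
5 ≠ 6, so there is no saddle point; optimal play is mixed.
Let Row play U with probability p. Expected payoff against b1: 6p + (-3)(1−p) = 9p − 3; against b2: 5p + 7(1−p) = −2p + 7.
Setting these equal: 9p − 3 = −2p + 7 ⇒ 11p = 10 ⇒ p = 10/11, and the value is (9)·(10/11) − 3 = 57/11.
For Column: with q = P(b1), equating U's and D's payoffs gives q + 5 = −10q + 7 ⇒ q = 2/11.

57/11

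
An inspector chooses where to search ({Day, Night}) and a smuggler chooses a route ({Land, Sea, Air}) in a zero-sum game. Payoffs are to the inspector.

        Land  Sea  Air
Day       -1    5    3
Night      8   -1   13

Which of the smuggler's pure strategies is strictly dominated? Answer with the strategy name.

Land holds the inspector's payoff strictly below Air in every row: -1 < 3, 8 < 13.
So Air is strictly dominated for the smuggler.

Air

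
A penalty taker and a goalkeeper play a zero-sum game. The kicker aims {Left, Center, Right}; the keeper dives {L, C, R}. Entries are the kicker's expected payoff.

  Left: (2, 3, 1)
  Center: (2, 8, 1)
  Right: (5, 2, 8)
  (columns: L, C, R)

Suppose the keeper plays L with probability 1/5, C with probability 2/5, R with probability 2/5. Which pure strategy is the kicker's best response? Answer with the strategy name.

Expected payoff of Left: (1/5)·2 + (2/5)·3 + (2/5)·1 = 2.
Expected payoff of Center: (1/5)·2 + (2/5)·8 + (2/5)·1 = 4.
Expected payoff of Right: (1/5)·5 + (2/5)·2 + (2/5)·8 = 5.
The largest is 5, so the kicker's best response is Right.

Right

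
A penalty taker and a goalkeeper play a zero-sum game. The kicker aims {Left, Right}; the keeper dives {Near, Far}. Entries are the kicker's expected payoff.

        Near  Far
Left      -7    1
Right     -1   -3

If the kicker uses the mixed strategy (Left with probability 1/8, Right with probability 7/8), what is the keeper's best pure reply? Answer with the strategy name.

Far

If the keeper plays Near, the kicker's expected payoff is (1/8)·(-7) + (7/8)·(-1) = -7/4.
If the keeper plays Far, the kicker's expected payoff is (1/8)·1 + (7/8)·(-3) = -5/2.
The keeper minimizes the kicker's payoff; the smallest is -5/2, so the best response is Far.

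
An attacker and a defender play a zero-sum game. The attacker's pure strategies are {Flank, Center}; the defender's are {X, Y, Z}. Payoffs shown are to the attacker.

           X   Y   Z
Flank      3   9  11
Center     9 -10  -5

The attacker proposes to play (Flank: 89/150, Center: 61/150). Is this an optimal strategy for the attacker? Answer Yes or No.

No

Against X this mix gives (89/150)·3 + (61/150)·9 = 136/25.
Against Y this mix gives (89/150)·9 + (61/150)·(-10) = 191/150.
Against Z this mix gives (89/150)·11 + (61/150)·(-5) = 337/75.
The defender will play Y, holding the attacker to 191/150. Shifting weight toward the row that does better against Y would raise this floor (the equalizing mix achieves 111/25 against both Y and X), so the proposed strategy is not optimal.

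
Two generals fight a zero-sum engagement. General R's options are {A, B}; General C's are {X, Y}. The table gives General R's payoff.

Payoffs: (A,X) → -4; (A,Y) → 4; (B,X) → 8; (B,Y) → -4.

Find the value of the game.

4/5

Row minima: A → -4, B → -4; maximin = -4.
Column maxima: X → 8, Y → 4; minimax = 4.
-4 ≠ 4, so there is no saddle point; optimal play is mixed.
Let General R play A with probability p. Expected payoff against X: (-4)p + 8(1−p) = −12p + 8; against Y: 4p + (-4)(1−p) = 8p − 4.
Setting these equal: −12p + 8 = 8p − 4 ⇒ −20p = -12 ⇒ p = 3/5, and the value is (-12)·(3/5) + 8 = 4/5.
For General C: with q = P(X), equating A's and B's payoffs gives −8q + 4 = 12q − 4 ⇒ q = 2/5.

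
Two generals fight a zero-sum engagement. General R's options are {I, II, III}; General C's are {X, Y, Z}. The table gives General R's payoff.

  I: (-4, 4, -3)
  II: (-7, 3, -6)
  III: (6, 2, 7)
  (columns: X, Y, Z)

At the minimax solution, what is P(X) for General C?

Row minima: I → -4, II → -7, III → 2; maximin = 2.
Column maxima: X → 6, Y → 4, Z → 7; minimax = 4.
2 ≠ 4, so there is no saddle point; optimal play is mixed.
II is strictly dominated by I, so General R never plays it.
Z is strictly dominated by X (it gives General R strictly more in every row), so General C never plays it.
On the remaining 2×2 (I, III vs X, Y):
Let General R play I with probability p. Expected payoff against X: (-4)p + 6(1−p) = −10p + 6; against Y: 4p + 2(1−p) = 2p + 2.
Setting these equal: −10p + 6 = 2p + 2 ⇒ −12p = -4 ⇒ p = 1/3, and the value is (-10)·(1/3) + 6 = 8/3.
For General C: with q = P(X), equating I's and III's payoffs gives −8q + 4 = 4q + 2 ⇒ q = 1/6.

1/6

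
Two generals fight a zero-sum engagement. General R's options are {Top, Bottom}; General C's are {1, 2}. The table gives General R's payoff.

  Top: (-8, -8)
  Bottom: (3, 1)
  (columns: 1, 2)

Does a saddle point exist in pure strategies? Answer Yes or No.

Row minima: Top → -8, Bottom → 1; maximin = 1.
Column maxima: 1 → 3, 2 → 1; minimax = 1.
maximin = minimax = 1, so a saddle point exists.

Yes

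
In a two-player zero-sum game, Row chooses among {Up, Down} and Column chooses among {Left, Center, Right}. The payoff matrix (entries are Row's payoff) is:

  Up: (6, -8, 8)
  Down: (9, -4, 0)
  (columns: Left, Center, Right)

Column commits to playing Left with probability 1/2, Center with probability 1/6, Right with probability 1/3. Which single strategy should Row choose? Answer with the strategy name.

Expected payoff of Up: (1/2)·6 + (1/6)·(-8) + (1/3)·8 = 13/3.
Expected payoff of Down: (1/2)·9 + (1/6)·(-4) + (1/3)·0 = 23/6.
The largest is 13/3, so Row's best response is Up.

Up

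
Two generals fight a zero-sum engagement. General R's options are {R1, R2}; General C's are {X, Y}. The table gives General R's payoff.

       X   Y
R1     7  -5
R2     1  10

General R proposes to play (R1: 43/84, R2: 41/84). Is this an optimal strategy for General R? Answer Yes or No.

Against X this mix gives (43/84)·7 + (41/84)·1 = 57/14.
Against Y this mix gives (43/84)·(-5) + (41/84)·10 = 65/28.
General C will play Y, holding General R to 65/28. Shifting weight toward the row that does better against Y would raise this floor (the equalizing mix achieves 25/7 against both Y and X), so the proposed strategy is not optimal.

No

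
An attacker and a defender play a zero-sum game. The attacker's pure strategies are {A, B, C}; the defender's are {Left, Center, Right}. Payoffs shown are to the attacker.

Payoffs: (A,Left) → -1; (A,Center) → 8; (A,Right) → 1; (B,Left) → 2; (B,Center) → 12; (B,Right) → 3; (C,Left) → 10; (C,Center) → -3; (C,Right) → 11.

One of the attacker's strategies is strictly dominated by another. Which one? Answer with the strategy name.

B gives a strictly higher payoff than A against every column: 2 > -1, 12 > 8, 3 > 1.
So A is strictly dominated and the attacker never plays it.

A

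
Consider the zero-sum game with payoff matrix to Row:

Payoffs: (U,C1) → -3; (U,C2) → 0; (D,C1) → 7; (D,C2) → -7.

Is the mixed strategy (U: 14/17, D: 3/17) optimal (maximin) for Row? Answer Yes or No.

Yes

Against C1 this mix gives (14/17)·(-3) + (3/17)·7 = -21/17.
Against C2 this mix gives (14/17)·0 + (3/17)·(-7) = -21/17.
All of Column's active replies (C1, C2) yield -21/17, and no column does worse for Row. The mix makes Column indifferent and guarantees -21/17, so it is optimal.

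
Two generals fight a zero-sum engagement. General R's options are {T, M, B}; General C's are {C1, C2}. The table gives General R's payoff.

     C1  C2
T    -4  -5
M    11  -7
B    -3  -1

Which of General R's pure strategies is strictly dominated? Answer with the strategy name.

T

B gives a strictly higher payoff than T against every column: -3 > -4, -1 > -5.
So T is strictly dominated and General R never plays it.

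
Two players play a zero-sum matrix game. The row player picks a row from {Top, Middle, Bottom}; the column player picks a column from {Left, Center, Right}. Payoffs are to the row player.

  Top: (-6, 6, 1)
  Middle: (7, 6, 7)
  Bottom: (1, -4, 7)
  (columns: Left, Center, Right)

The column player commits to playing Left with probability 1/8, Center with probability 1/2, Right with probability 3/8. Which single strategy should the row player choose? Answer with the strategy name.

Middle

Expected payoff of Top: (1/8)·(-6) + (1/2)·6 + (3/8)·1 = 21/8.
Expected payoff of Middle: (1/8)·7 + (1/2)·6 + (3/8)·7 = 13/2.
Expected payoff of Bottom: (1/8)·1 + (1/2)·(-4) + (3/8)·7 = 3/4.
The largest is 13/2, so the row player's best response is Middle.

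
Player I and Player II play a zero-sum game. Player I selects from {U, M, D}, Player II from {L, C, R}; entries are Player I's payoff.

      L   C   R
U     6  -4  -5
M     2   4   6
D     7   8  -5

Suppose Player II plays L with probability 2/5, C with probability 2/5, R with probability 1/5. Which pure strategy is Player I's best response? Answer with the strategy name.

Expected payoff of U: (2/5)·6 + (2/5)·(-4) + (1/5)·(-5) = -1/5.
Expected payoff of M: (2/5)·2 + (2/5)·4 + (1/5)·6 = 18/5.
Expected payoff of D: (2/5)·7 + (2/5)·8 + (1/5)·(-5) = 5.
The largest is 5, so Player I's best response is D.

D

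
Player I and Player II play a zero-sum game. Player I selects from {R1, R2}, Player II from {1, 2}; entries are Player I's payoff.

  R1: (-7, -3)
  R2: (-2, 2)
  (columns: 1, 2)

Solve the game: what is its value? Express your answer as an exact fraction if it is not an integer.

-2

Row minima: R1 → -7, R2 → -2; maximin = -2.
Column maxima: 1 → -2, 2 → 2; minimax = -2.
Since maximin = minimax = -2, there is a saddle point and the value is -2.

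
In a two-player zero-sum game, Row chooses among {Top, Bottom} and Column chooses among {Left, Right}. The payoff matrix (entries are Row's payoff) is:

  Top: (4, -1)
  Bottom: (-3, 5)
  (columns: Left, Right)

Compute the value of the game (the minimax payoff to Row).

17/13

Row minima: Top → -1, Bottom → -3; maximin = -1.
Column maxima: Left → 4, Right → 5; minimax = 4.
-1 ≠ 4, so there is no saddle point; optimal play is mixed.
Let Row play Top with probability p. Expected payoff against Left: 4p + (-3)(1−p) = 7p − 3; against Right: (-1)p + 5(1−p) = −6p + 5.
Setting these equal: 7p − 3 = −6p + 5 ⇒ 13p = 8 ⇒ p = 8/13, and the value is (7)·(8/13) − 3 = 17/13.
For Column: with q = P(Left), equating Top's and Bottom's payoffs gives 5q − 1 = −8q + 5 ⇒ q = 6/13.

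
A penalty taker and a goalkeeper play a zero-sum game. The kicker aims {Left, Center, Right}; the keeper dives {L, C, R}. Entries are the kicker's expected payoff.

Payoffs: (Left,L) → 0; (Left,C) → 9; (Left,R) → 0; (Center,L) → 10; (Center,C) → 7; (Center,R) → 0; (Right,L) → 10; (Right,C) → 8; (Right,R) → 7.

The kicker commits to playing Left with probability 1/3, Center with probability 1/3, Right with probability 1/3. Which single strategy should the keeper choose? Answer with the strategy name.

If the keeper plays L, the kicker's expected payoff is (1/3)·0 + (1/3)·10 + (1/3)·10 = 20/3.
If the keeper plays C, the kicker's expected payoff is (1/3)·9 + (1/3)·7 + (1/3)·8 = 8.
If the keeper plays R, the kicker's expected payoff is (1/3)·0 + (1/3)·0 + (1/3)·7 = 7/3.
The keeper minimizes the kicker's payoff; the smallest is 7/3, so the best response is R.

R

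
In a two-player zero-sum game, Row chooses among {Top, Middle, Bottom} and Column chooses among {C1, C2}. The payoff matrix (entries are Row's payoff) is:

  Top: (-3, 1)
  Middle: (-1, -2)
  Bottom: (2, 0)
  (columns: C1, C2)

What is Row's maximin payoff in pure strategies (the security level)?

0

Row minima: Top → -3, Middle → -2, Bottom → 0.
The best of these is 0.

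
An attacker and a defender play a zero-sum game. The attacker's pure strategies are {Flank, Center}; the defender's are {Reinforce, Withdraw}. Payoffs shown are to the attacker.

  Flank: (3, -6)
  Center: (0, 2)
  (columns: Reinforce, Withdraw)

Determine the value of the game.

Row minima: Flank → -6, Center → 0; maximin = 0.
Column maxima: Reinforce → 3, Withdraw → 2; minimax = 2.
0 ≠ 2, so there is no saddle point; optimal play is mixed.
Let the attacker play Flank with probability p. Expected payoff against Reinforce: 3p + 0(1−p) = 3p; against Withdraw: (-6)p + 2(1−p) = −8p + 2.
Setting these equal: 3p = −8p + 2 ⇒ 11p = 2 ⇒ p = 2/11, and the value is (3)·(2/11) = 6/11.
For the defender: with q = P(Reinforce), equating Flank's and Center's payoffs gives 9q − 6 = −2q + 2 ⇒ q = 8/11.

6/11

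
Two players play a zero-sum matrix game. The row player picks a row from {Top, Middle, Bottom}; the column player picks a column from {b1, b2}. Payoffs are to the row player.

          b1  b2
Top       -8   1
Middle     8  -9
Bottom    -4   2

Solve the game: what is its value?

Row minima: Top → -8, Middle → -9, Bottom → -4; maximin = -4.
Column maxima: b1 → 8, b2 → 2; minimax = 2.
-4 ≠ 2, so there is no saddle point; optimal play is mixed.
Top is strictly dominated by Bottom, so the row player never plays it.
On the remaining 2×2 (Middle, Bottom vs b1, b2):
Let the row player play Middle with probability p. Expected payoff against b1: 8p + (-4)(1−p) = 12p − 4; against b2: (-9)p + 2(1−p) = −11p + 2.
Setting these equal: 12p − 4 = −11p + 2 ⇒ 23p = 6 ⇒ p = 6/23, and the value is (12)·(6/23) − 4 = -20/23.
For the column player: with q = P(b1), equating Middle's and Bottom's payoffs gives 17q − 9 = −6q + 2 ⇒ q = 11/23.

-20/23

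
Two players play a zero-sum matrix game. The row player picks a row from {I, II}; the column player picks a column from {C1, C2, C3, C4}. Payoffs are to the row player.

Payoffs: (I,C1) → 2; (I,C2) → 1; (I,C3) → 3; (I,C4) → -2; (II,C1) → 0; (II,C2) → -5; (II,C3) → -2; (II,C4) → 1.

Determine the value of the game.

-1

Row minima: I → -2, II → -5; maximin = -2.
Column maxima: C1 → 2, C2 → 1, C3 → 3, C4 → 1; minimax = 1.
-2 ≠ 1, so there is no saddle point; optimal play is mixed.
C1 is strictly dominated by C2 (it gives the row player strictly more in every row), so the column player never plays it.
C3 is strictly dominated by C2 (it gives the row player strictly more in every row), so the column player never plays it.
On the remaining 2×2 (I, II vs C2, C4):
Let the row player play I with probability p. Expected payoff against C2: 1p + (-5)(1−p) = 6p − 5; against C4: (-2)p + 1(1−p) = −3p + 1.
Setting these equal: 6p − 5 = −3p + 1 ⇒ 9p = 6 ⇒ p = 2/3, and the value is (6)·(2/3) − 5 = -1.
For the column player: with q = P(C2), equating I's and II's payoffs gives 3q − 2 = −6q + 1 ⇒ q = 1/3.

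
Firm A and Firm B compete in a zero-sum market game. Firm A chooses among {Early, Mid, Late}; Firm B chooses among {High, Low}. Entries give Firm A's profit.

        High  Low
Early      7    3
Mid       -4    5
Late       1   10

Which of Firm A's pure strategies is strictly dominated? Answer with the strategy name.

Mid

Late gives a strictly higher payoff than Mid against every column: 1 > -4, 10 > 5.
So Mid is strictly dominated and Firm A never plays it.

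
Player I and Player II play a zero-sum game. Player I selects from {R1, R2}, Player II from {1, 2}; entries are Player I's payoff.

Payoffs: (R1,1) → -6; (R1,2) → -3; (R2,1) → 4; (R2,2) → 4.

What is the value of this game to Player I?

Row minima: R1 → -6, R2 → 4; maximin = 4.
Column maxima: 1 → 4, 2 → 4; minimax = 4.
Since maximin = minimax = 4, there is a saddle point and the value is 4.

4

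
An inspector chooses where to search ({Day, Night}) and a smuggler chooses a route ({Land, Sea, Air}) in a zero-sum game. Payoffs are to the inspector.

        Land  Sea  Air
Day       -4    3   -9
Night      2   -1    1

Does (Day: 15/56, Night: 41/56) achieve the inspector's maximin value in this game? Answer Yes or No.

Against Land this mix gives (15/56)·(-4) + (41/56)·2 = 11/28.
Against Sea this mix gives (15/56)·3 + (41/56)·(-1) = 1/14.
Against Air this mix gives (15/56)·(-9) + (41/56)·1 = -47/28.
The smuggler will play Air, holding the inspector to -47/28. Shifting weight toward the row that does better against Air would raise this floor (the equalizing mix achieves -3/7 against both Air and Sea), so the proposed strategy is not optimal.

No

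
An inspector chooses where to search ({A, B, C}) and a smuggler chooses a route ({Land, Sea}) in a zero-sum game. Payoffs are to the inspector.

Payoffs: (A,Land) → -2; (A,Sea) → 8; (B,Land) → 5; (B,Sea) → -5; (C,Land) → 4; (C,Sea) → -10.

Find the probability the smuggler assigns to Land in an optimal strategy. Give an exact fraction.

Row minima: A → -2, B → -5, C → -10; maximin = -2.
Column maxima: Land → 5, Sea → 8; minimax = 5.
-2 ≠ 5, so there is no saddle point; optimal play is mixed.
C is strictly dominated by B, so the inspector never plays it.
On the remaining 2×2 (A, B vs Land, Sea):
Let the inspector play A with probability p. Expected payoff against Land: (-2)p + 5(1−p) = −7p + 5; against Sea: 8p + (-5)(1−p) = 13p − 5.
Setting these equal: −7p + 5 = 13p − 5 ⇒ −20p = -10 ⇒ p = 1/2, and the value is (-7)·(1/2) + 5 = 3/2.
For the smuggler: with q = P(Land), equating A's and B's payoffs gives −10q + 8 = 10q − 5 ⇒ q = 13/20.

13/20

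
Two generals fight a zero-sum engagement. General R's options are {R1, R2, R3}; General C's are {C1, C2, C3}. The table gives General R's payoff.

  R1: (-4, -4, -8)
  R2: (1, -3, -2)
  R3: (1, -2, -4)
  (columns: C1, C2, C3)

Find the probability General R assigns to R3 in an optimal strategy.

Row minima: R1 → -8, R2 → -3, R3 → -4; maximin = -3.
Column maxima: C1 → 1, C2 → -2, C3 → -2; minimax = -2.
-3 ≠ -2, so there is no saddle point; optimal play is mixed.
R1 is strictly dominated by R2, so General R never plays it.
With R1 eliminated, C1 is strictly dominated by C2 (it gives General R strictly more in every remaining row), so General C never plays it.
On the remaining 2×2 (R2, R3 vs C2, C3):
Let General R play R2 with probability p. Expected payoff against C2: (-3)p + (-2)(1−p) = −p − 2; against C3: (-2)p + (-4)(1−p) = 2p − 4.
Setting these equal: −p − 2 = 2p − 4 ⇒ −3p = -2 ⇒ p = 2/3, and the value is (-1)·(2/3) − 2 = -8/3.
For General C: with q = P(C2), equating R2's and R3's payoffs gives −q − 2 = 2q − 4 ⇒ q = 2/3.

1/3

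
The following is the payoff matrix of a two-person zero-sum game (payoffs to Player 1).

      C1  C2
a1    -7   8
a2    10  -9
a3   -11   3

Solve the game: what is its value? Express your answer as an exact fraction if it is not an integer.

1/2

Row minima: a1 → -7, a2 → -9, a3 → -11; maximin = -7.
Column maxima: C1 → 10, C2 → 8; minimax = 8.
-7 ≠ 8, so there is no saddle point; optimal play is mixed.
a3 is strictly dominated by a1, so Player 1 never plays it.
On the remaining 2×2 (a1, a2 vs C1, C2):
Let Player 1 play a1 with probability p. Expected payoff against C1: (-7)p + 10(1−p) = −17p + 10; against C2: 8p + (-9)(1−p) = 17p − 9.
Setting these equal: −17p + 10 = 17p − 9 ⇒ −34p = -19 ⇒ p = 19/34, and the value is (-17)·(19/34) + 10 = 1/2.
For Player 2: with q = P(C1), equating a1's and a2's payoffs gives −15q + 8 = 19q − 9 ⇒ q = 1/2.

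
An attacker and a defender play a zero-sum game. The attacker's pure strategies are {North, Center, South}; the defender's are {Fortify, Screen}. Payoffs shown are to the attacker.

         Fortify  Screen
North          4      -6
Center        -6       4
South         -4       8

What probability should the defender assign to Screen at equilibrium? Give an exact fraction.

4/11

Row minima: North → -6, Center → -6, South → -4; maximin = -4.
Column maxima: Fortify → 4, Screen → 8; minimax = 4.
-4 ≠ 4, so there is no saddle point; optimal play is mixed.
Center is strictly dominated by South, so the attacker never plays it.
On the remaining 2×2 (North, South vs Fortify, Screen):
Let the attacker play North with probability p. Expected payoff against Fortify: 4p + (-4)(1−p) = 8p − 4; against Screen: (-6)p + 8(1−p) = −14p + 8.
Setting these equal: 8p − 4 = −14p + 8 ⇒ 22p = 12 ⇒ p = 6/11, and the value is (8)·(6/11) − 4 = 4/11.
For the defender: with q = P(Fortify), equating North's and South's payoffs gives 10q − 6 = −12q + 8 ⇒ q = 7/11.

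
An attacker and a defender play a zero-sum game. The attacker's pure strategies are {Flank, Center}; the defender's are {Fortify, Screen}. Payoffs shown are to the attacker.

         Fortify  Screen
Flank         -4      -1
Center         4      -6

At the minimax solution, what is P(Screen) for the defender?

Row minima: Flank → -4, Center → -6; maximin = -4.
Column maxima: Fortify → 4, Screen → -1; minimax = -1.
-4 ≠ -1, so there is no saddle point; optimal play is mixed.
Let the attacker play Flank with probability p. Expected payoff against Fortify: (-4)p + 4(1−p) = −8p + 4; against Screen: (-1)p + (-6)(1−p) = 5p − 6.
Setting these equal: −8p + 4 = 5p − 6 ⇒ −13p = -10 ⇒ p = 10/13, and the value is (-8)·(10/13) + 4 = -28/13.
For the defender: with q = P(Fortify), equating Flank's and Center's payoffs gives −3q − 1 = 10q − 6 ⇒ q = 5/13.

8/13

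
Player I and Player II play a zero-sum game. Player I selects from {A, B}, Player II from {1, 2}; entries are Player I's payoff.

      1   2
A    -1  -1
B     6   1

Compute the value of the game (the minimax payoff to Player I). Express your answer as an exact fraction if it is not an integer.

Row minima: A → -1, B → 1; maximin = 1.
Column maxima: 1 → 6, 2 → 1; minimax = 1.
Since maximin = minimax = 1, there is a saddle point and the value is 1.

1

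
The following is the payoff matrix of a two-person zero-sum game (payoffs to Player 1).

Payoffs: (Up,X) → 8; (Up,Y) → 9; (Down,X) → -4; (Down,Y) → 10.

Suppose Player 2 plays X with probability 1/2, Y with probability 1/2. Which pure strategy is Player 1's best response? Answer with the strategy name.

Up

Expected payoff of Up: (1/2)·8 + (1/2)·9 = 17/2.
Expected payoff of Down: (1/2)·(-4) + (1/2)·10 = 3.
The largest is 17/2, so Player 1's best response is Up.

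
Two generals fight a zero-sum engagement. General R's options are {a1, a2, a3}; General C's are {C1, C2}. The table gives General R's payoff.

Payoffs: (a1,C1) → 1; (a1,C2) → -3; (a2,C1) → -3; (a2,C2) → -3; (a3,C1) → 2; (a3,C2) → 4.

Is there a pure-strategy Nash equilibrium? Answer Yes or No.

Yes

Row minima: a1 → -3, a2 → -3, a3 → 2; maximin = 2.
Column maxima: C1 → 2, C2 → 4; minimax = 2.
maximin = minimax = 2, so a saddle point exists.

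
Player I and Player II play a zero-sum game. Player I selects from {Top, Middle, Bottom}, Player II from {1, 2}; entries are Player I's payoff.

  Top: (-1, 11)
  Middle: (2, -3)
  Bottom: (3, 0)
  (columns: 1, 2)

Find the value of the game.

Row minima: Top → -1, Middle → -3, Bottom → 0; maximin = 0.
Column maxima: 1 → 3, 2 → 11; minimax = 3.
0 ≠ 3, so there is no saddle point; optimal play is mixed.
Middle is strictly dominated by Bottom, so Player I never plays it.
On the remaining 2×2 (Top, Bottom vs 1, 2):
Let Player I play Top with probability p. Expected payoff against 1: (-1)p + 3(1−p) = −4p + 3; against 2: 11p + 0(1−p) = 11p.
Setting these equal: −4p + 3 = 11p ⇒ −15p = -3 ⇒ p = 1/5, and the value is (-4)·(1/5) + 3 = 11/5.
For Player II: with q = P(1), equating Top's and Bottom's payoffs gives −12q + 11 = 3q ⇒ q = 11/15.

11/5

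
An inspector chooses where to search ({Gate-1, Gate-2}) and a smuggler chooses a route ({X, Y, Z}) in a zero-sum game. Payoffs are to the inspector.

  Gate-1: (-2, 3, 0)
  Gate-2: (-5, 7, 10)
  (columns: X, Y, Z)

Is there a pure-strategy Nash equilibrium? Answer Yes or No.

Row minima: Gate-1 → -2, Gate-2 → -5; maximin = -2.
Column maxima: X → -2, Y → 7, Z → 10; minimax = -2.
maximin = minimax = -2, so a saddle point exists.

Yes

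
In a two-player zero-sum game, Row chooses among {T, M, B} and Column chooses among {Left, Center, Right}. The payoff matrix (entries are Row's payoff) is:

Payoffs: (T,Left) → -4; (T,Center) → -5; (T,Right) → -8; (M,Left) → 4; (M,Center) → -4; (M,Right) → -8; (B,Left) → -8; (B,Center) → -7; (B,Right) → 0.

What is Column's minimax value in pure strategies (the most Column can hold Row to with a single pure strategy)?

Column maxima: Left → 4, Center → -4, Right → 0.
The smallest of these is -4.

-4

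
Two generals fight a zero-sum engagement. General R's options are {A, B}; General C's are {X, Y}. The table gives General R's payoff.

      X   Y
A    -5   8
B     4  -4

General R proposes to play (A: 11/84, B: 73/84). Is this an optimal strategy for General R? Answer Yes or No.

Against X this mix gives (11/84)·(-5) + (73/84)·4 = 79/28.
Against Y this mix gives (11/84)·8 + (73/84)·(-4) = -17/7.
General C will play Y, holding General R to -17/7. Shifting weight toward the row that does better against Y would raise this floor (the equalizing mix achieves 4/7 against both Y and X), so the proposed strategy is not optimal.

No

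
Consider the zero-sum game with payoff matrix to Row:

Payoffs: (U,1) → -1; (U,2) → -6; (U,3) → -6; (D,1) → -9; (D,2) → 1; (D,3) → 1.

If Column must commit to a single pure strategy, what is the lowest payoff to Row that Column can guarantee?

-1

Column maxima: 1 → -1, 2 → 1, 3 → 1.
The smallest of these is -1.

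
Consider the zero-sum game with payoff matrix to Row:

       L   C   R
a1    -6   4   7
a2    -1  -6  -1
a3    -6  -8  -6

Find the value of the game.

-8/3

Row minima: a1 → -6, a2 → -6, a3 → -8; maximin = -6.
Column maxima: L → -1, C → 4, R → 7; minimax = -1.
-6 ≠ -1, so there is no saddle point; optimal play is mixed.
a3 is strictly dominated by a2, so Row never plays it.
R is strictly dominated by C (it gives Row strictly more in every row), so Column never plays it.
On the remaining 2×2 (a1, a2 vs L, C):
Let Row play a1 with probability p. Expected payoff against L: (-6)p + (-1)(1−p) = −5p − 1; against C: 4p + (-6)(1−p) = 10p − 6.
Setting these equal: −5p − 1 = 10p − 6 ⇒ −15p = -5 ⇒ p = 1/3, and the value is (-5)·(1/3) − 1 = -8/3.
For Column: with q = P(L), equating a1's and a2's payoffs gives −10q + 4 = 5q − 6 ⇒ q = 2/3.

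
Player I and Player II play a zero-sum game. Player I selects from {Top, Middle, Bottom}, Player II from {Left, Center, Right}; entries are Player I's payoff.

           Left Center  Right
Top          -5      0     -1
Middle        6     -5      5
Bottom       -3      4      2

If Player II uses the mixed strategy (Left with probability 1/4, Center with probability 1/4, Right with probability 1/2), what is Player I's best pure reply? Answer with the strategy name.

Expected payoff of Top: (1/4)·(-5) + (1/4)·0 + (1/2)·(-1) = -7/4.
Expected payoff of Middle: (1/4)·6 + (1/4)·(-5) + (1/2)·5 = 11/4.
Expected payoff of Bottom: (1/4)·(-3) + (1/4)·4 + (1/2)·2 = 5/4.
The largest is 11/4, so Player I's best response is Middle.

Middle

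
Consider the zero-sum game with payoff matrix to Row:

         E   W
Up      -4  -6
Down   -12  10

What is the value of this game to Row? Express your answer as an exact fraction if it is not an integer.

Row minima: Up → -6, Down → -12; maximin = -6.
Column maxima: E → -4, W → 10; minimax = -4.
-6 ≠ -4, so there is no saddle point; optimal play is mixed.
Let Row play Up with probability p. Expected payoff against E: (-4)p + (-12)(1−p) = 8p − 12; against W: (-6)p + 10(1−p) = −16p + 10.
Setting these equal: 8p − 12 = −16p + 10 ⇒ 24p = 22 ⇒ p = 11/12, and the value is (8)·(11/12) − 12 = -14/3.
For Column: with q = P(E), equating Up's and Down's payoffs gives 2q − 6 = −22q + 10 ⇒ q = 2/3.

-14/3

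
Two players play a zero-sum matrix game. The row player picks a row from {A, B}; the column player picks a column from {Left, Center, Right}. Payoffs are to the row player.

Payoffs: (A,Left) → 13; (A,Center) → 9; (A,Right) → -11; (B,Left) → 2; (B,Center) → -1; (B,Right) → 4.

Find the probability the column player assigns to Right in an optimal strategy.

Row minima: A → -11, B → -1; maximin = -1.
Column maxima: Left → 13, Center → 9, Right → 4; minimax = 4.
-1 ≠ 4, so there is no saddle point; optimal play is mixed.
Left is strictly dominated by Center (it gives the row player strictly more in every row), so the column player never plays it.
On the remaining 2×2 (A, B vs Center, Right):
Let the row player play A with probability p. Expected payoff against Center: 9p + (-1)(1−p) = 10p − 1; against Right: (-11)p + 4(1−p) = −15p + 4.
Setting these equal: 10p − 1 = −15p + 4 ⇒ 25p = 5 ⇒ p = 1/5, and the value is (10)·(1/5) − 1 = 1.
For the column player: with q = P(Center), equating A's and B's payoffs gives 20q − 11 = −5q + 4 ⇒ q = 3/5.

2/5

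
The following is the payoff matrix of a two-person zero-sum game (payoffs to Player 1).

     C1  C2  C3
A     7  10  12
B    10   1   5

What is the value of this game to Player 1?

Row minima: A → 7, B → 1; maximin = 7.
Column maxima: C1 → 10, C2 → 10, C3 → 12; minimax = 10.
7 ≠ 10, so there is no saddle point; optimal play is mixed.
C3 is strictly dominated by C2 (it gives Player 1 strictly more in every row), so Player 2 never plays it.
On the remaining 2×2 (A, B vs C1, C2):
Let Player 1 play A with probability p. Expected payoff against C1: 7p + 10(1−p) = −3p + 10; against C2: 10p + 1(1−p) = 9p + 1.
Setting these equal: −3p + 10 = 9p + 1 ⇒ −12p = -9 ⇒ p = 3/4, and the value is (-3)·(3/4) + 10 = 31/4.
For Player 2: with q = P(C1), equating A's and B's payoffs gives −3q + 10 = 9q + 1 ⇒ q = 3/4.

31/4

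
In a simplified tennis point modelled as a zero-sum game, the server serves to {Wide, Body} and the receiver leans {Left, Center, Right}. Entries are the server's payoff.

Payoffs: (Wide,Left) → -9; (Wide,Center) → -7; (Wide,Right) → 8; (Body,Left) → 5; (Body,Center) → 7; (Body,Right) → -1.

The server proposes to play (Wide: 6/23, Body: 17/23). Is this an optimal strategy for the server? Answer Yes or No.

Against Left this mix gives (6/23)·(-9) + (17/23)·5 = 31/23.
Against Center this mix gives (6/23)·(-7) + (17/23)·7 = 77/23.
Against Right this mix gives (6/23)·8 + (17/23)·(-1) = 31/23.
All of the receiver's active replies (Left, Right) yield 31/23, and no column does worse for the server. The mix makes the receiver indifferent and guarantees 31/23, so it is optimal.

Yes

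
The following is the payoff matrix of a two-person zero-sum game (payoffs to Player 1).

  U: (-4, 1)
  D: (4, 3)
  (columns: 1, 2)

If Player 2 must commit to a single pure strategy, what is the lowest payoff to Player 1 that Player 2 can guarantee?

Column maxima: 1 → 4, 2 → 3.
The smallest of these is 3.

3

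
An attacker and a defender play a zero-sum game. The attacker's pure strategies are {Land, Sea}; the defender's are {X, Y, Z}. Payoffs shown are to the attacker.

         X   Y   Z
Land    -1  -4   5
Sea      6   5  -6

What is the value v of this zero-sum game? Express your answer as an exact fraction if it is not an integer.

Row minima: Land → -4, Sea → -6; maximin = -4.
Column maxima: X → 6, Y → 5, Z → 5; minimax = 5.
-4 ≠ 5, so there is no saddle point; optimal play is mixed.
X is strictly dominated by Y (it gives the attacker strictly more in every row), so the defender never plays it.
On the remaining 2×2 (Land, Sea vs Y, Z):
Let the attacker play Land with probability p. Expected payoff against Y: (-4)p + 5(1−p) = −9p + 5; against Z: 5p + (-6)(1−p) = 11p − 6.
Setting these equal: −9p + 5 = 11p − 6 ⇒ −20p = -11 ⇒ p = 11/20, and the value is (-9)·(11/20) + 5 = 1/20.
For the defender: with q = P(Y), equating Land's and Sea's payoffs gives −9q + 5 = 11q − 6 ⇒ q = 11/20.

1/20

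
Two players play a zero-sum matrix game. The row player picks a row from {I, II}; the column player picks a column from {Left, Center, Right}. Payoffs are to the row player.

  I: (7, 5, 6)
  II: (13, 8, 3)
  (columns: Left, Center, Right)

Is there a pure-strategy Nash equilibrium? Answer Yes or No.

Row minima: I → 5, II → 3; maximin = 5.
Column maxima: Left → 13, Center → 8, Right → 6; minimax = 6.
5 ≠ 6, so no pure-strategy equilibrium exists.

No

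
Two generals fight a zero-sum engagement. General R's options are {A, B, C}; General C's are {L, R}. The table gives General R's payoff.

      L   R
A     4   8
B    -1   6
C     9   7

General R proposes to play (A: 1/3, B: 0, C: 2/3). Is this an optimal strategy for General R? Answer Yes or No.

Against L this mix gives (1/3)·4 + (2/3)·9 = 22/3.
Against R this mix gives (1/3)·8 + (2/3)·7 = 22/3.
All of General C's active replies (L, R) yield 22/3, and no column does worse for General R. The mix makes General C indifferent and guarantees 22/3, so it is optimal.

Yes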